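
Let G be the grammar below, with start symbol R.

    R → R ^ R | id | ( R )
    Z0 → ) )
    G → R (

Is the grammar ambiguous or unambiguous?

Witness: id ^ id ^ id

Derivation 1: R ⇒ R ^ R ⇒ R ^ R ^ R ⇒ id ^ R ^ R ⇒ id ^ id ^ R ⇒ id ^ id ^ id
Derivation 2: R ⇒ R ^ R ⇒ id ^ R ⇒ id ^ R ^ R ⇒ id ^ id ^ R ⇒ id ^ id ^ id

Two distinct leftmost derivations for the same string.

Ambiguous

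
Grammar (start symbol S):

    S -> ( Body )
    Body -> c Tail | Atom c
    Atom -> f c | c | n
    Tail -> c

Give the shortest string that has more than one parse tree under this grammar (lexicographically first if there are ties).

length 4: ( c c ) has 2 parse trees

Two derivations of ( c c ):
  S ⇒ ( Body ) ⇒ ( c Tail ) ⇒ ( c c )
  S ⇒ ( Body ) ⇒ ( Atom c ) ⇒ ( c c )

( c c )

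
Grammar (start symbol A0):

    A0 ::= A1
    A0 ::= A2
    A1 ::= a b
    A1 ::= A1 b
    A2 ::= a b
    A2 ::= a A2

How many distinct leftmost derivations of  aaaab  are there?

Parse trees for aaaab:
  [A0 [A2 a [A2 a [A2 a [A2 a b]]]]]

1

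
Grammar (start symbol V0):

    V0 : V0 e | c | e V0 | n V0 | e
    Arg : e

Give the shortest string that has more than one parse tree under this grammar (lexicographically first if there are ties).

length 1: no string has ≥2 trees
length 2: e e has 2 parse trees

Two derivations of e e:
  V0 ⇒ V0 e ⇒ e e
  V0 ⇒ e V0 ⇒ e e

e e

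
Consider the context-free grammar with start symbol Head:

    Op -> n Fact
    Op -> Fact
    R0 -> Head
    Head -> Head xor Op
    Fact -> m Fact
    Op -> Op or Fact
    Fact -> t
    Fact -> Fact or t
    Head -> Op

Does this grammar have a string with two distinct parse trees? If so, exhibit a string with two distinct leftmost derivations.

Witness: t or t

Derivation 1: Head ⇒ Op ⇒ Fact ⇒ Fact or t ⇒ t or t
Derivation 2: Head ⇒ Op ⇒ Op or Fact ⇒ Fact or Fact ⇒ t or Fact ⇒ t or t

Two distinct leftmost derivations for the same string.

Ambiguous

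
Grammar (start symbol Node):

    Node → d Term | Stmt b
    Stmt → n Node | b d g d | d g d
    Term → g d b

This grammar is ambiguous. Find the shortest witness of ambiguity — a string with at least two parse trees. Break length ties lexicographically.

d g d b

length 4: d g d b has 2 parse trees

Two derivations of d g d b:
  Node ⇒ d Term ⇒ d g d b
  Node ⇒ Stmt b ⇒ d g d b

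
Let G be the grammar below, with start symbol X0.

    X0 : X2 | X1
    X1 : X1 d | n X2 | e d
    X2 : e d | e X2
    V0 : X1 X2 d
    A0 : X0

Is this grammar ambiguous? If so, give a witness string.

Ambiguous

Witness: e d

Derivation 1: X0 ⇒ X2 ⇒ e d
Derivation 2: X0 ⇒ X1 ⇒ e d

Two distinct leftmost derivations for the same string.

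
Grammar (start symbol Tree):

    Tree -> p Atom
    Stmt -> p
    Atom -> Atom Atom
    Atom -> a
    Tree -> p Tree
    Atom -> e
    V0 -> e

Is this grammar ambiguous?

Witness: p a a a

Derivation 1: Tree ⇒ p Atom ⇒ p Atom Atom ⇒ p Atom Atom Atom ⇒ p a Atom Atom ⇒ p a a Atom ⇒ p a a a
Derivation 2: Tree ⇒ p Atom ⇒ p Atom Atom ⇒ p a Atom ⇒ p a Atom Atom ⇒ p a a Atom ⇒ p a a a

Two distinct leftmost derivations for the same string.

Ambiguous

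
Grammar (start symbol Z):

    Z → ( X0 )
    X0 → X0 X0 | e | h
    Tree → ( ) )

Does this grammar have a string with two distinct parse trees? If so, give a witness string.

Ambiguous

Witness: ( e e e )

Derivation 1: Z ⇒ ( X0 ) ⇒ ( X0 X0 ) ⇒ ( X0 X0 X0 ) ⇒ ( e X0 X0 ) ⇒ ( e e X0 ) ⇒ ( e e e )
Derivation 2: Z ⇒ ( X0 ) ⇒ ( X0 X0 ) ⇒ ( e X0 ) ⇒ ( e X0 X0 ) ⇒ ( e e X0 ) ⇒ ( e e e )

Two distinct leftmost derivations for the same string.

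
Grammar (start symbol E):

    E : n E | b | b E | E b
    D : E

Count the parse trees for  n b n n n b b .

7

Parse trees for n b n n n b b:
  [E n [E b [E n [E n [E n [E b [E b]]]]]]]
  [E n [E b [E n [E n [E n [E [E b] b]]]]]]
  [E n [E b [E n [E n [E [E n [E b]] b]]]]]
  [E n [E b [E n [E [E n [E n [E b]]] b]]]]
  [E n [E b [E [E n [E n [E n [E b]]]] b]]]
  [E n [E [E b [E n [E n [E n [E b]]]]] b]]
  [E [E n [E b [E n [E n [E n [E b]]]]]] b]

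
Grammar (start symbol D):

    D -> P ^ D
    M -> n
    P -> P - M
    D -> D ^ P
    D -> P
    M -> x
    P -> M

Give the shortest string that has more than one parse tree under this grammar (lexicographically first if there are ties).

n ^ n

length 1: no string has ≥2 trees
length 3: n ^ n has 2 parse trees

Two derivations of n ^ n:
  D ⇒ P ^ D ⇒ M ^ D ⇒ n ^ D ⇒ n ^ P ⇒ n ^ M ⇒ n ^ n
  D ⇒ D ^ P ⇒ P ^ P ⇒ M ^ P ⇒ n ^ P ⇒ n ^ M ⇒ n ^ n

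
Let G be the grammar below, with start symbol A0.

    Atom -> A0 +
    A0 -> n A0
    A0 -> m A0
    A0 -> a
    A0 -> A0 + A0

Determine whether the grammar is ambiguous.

Witness: m a + a

Derivation 1: A0 ⇒ m A0 ⇒ m A0 + A0 ⇒ m a + A0 ⇒ m a + a
Derivation 2: A0 ⇒ A0 + A0 ⇒ m A0 + A0 ⇒ m a + A0 ⇒ m a + a

Two distinct leftmost derivations for the same string.

Ambiguous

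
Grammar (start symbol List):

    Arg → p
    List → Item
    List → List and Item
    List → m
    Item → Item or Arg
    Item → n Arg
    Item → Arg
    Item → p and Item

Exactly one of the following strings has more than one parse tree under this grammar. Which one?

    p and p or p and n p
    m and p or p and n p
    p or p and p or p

p and p or p and n p: 3 trees
m and p or p and n p: 1 tree
p or p and p or p: 1 tree

p and p or p and n p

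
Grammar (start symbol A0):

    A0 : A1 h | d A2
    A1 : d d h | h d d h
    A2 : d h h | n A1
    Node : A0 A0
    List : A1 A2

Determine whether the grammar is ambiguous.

Ambiguous

Witness: d d h h

Derivation 1: A0 ⇒ A1 h ⇒ d d h h
Derivation 2: A0 ⇒ d A2 ⇒ d d h h

Two distinct leftmost derivations for the same string.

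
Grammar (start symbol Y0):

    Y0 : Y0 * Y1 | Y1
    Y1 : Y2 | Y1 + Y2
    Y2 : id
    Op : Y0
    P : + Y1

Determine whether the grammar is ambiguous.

Unambiguous

(Op, P are unreachable from Y0, so their rules don't affect L(Y0).) Y0 → Y0 * Y1 | Y1  ;  Y1 → Y1 + Y2 | Y2  — a left-associative chain with Y2 at the bottom. Each string factors uniquely by precedence.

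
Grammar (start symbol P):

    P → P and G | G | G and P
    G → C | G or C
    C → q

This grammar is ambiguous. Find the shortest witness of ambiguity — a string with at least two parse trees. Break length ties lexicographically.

length 1: no string has ≥2 trees
length 3: q and q has 2 parse trees

Two derivations of q and q:
  P ⇒ P and G ⇒ G and G ⇒ C and G ⇒ q and G ⇒ q and C ⇒ q and q
  P ⇒ G and P ⇒ C and P ⇒ q and P ⇒ q and G ⇒ q and C ⇒ q and q

q and q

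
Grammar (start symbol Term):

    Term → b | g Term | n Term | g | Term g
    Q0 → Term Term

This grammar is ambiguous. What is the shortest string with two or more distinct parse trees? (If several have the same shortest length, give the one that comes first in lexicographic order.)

length 1: no string has ≥2 trees
length 2: g g has 2 parse trees

Two derivations of g g:
  Term ⇒ g Term ⇒ g g
  Term ⇒ Term g ⇒ g g

g g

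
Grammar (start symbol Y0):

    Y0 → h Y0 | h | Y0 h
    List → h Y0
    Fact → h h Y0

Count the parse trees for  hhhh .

Parse trees for hhhh:
  [Y0 h [Y0 h [Y0 h [Y0 h]]]]
  [Y0 h [Y0 h [Y0 [Y0 h] h]]]
  [Y0 h [Y0 [Y0 h [Y0 h]] h]]
  [Y0 h [Y0 [Y0 [Y0 h] h] h]]
  [Y0 [Y0 h [Y0 h [Y0 h]]] h]
  [Y0 [Y0 h [Y0 [Y0 h] h]] h]
  [Y0 [Y0 [Y0 h [Y0 h]] h] h]
  [Y0 [Y0 [Y0 [Y0 h] h] h] h]

8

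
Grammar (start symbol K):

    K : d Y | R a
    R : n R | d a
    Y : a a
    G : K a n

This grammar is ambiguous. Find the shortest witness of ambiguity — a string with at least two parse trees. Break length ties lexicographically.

d a a

length 3: d a a has 2 parse trees

Two derivations of d a a:
  K ⇒ d Y ⇒ d a a
  K ⇒ R a ⇒ d a a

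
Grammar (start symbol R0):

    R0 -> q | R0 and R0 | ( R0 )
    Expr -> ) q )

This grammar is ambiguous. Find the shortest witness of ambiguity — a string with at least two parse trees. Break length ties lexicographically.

q and q and q

length 1: no string has ≥2 trees
length 3: no string has ≥2 trees
length 5: q and q and q has 2 parse trees

Two derivations of q and q and q:
  R0 ⇒ R0 and R0 ⇒ q and R0 ⇒ q and R0 and R0 ⇒ q and q and R0 ⇒ q and q and q
  R0 ⇒ R0 and R0 ⇒ R0 and R0 and R0 ⇒ q and R0 and R0 ⇒ q and q and R0 ⇒ q and q and q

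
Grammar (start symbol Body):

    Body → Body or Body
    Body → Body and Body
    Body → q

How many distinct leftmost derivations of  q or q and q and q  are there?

5

Parse trees for q or q and q and q:
  [Body [Body q] or [Body [Body q] and [Body [Body q] and [Body q]]]]
  [Body [Body q] or [Body [Body [Body q] and [Body q]] and [Body q]]]
  [Body [Body [Body q] or [Body q]] and [Body [Body q] and [Body q]]]
  [Body [Body [Body q] or [Body [Body q] and [Body q]]] and [Body q]]
  [Body [Body [Body [Body q] or [Body q]] and [Body q]] and [Body q]]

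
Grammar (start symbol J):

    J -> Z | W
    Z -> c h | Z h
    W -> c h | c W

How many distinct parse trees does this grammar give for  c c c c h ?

Parse trees for c c c c h:
  [J [W c [W c [W c [W c h]]]]]

1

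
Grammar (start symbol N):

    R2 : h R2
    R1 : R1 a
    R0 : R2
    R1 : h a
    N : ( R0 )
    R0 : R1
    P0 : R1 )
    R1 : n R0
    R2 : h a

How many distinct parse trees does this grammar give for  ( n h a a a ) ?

Parse trees for ( n h a a a ):
  [N ( [R0 [R1 [R1 [R1 n [R0 [R2 h a]]] a] a]] )]
  [N ( [R0 [R1 [R1 [R1 n [R0 [R1 h a]]] a] a]] )]
  [N ( [R0 [R1 [R1 n [R0 [R1 [R1 h a] a]]] a]] )]
  [N ( [R0 [R1 n [R0 [R1 [R1 [R1 h a] a] a]]]] )]

4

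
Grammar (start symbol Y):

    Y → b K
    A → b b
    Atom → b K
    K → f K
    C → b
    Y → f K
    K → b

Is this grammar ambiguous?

Unambiguous

(Atom, A, C are unreachable from Y, so their rules don't affect L(Y).) Restricted to the reachable nonterminals, every rule has the form A → t or A → t B, and no two rules for the same A share a first terminal. The grammar encodes a DFA — one run per string.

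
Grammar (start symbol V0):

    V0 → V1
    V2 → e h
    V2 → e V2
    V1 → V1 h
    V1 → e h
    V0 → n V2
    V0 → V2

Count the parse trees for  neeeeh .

Parse trees for neeeeh:
  [V0 n [V2 e [V2 e [V2 e [V2 e h]]]]]

1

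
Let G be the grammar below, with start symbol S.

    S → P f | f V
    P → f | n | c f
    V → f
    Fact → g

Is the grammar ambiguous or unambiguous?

Ambiguous

Witness: f f

Derivation 1: S ⇒ P f ⇒ f f
Derivation 2: S ⇒ f V ⇒ f f

Two distinct leftmost derivations for the same string.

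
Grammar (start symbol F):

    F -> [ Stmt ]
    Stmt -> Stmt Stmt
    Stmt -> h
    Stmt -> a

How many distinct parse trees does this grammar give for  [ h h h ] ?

2

Parse trees for [ h h h ]:
  [F [ [Stmt [Stmt h] [Stmt [Stmt h] [Stmt h]]] ]]
  [F [ [Stmt [Stmt [Stmt h] [Stmt h]] [Stmt h]] ]]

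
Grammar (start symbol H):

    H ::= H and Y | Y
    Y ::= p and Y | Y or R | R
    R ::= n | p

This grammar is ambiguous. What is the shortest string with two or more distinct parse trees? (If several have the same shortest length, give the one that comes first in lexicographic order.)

length 1: no string has ≥2 trees
length 3: p and n has 2 parse trees

Two derivations of p and n:
  H ⇒ H and Y ⇒ Y and Y ⇒ R and Y ⇒ p and Y ⇒ p and R ⇒ p and n
  H ⇒ Y ⇒ p and Y ⇒ p and R ⇒ p and n

p and n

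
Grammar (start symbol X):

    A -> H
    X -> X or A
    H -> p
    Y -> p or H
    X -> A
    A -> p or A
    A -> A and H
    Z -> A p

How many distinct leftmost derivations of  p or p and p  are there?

Parse trees for p or p and p:
  [X [X [A [H p]]] or [A [A [H p]] and [H p]]]
  [X [A p or [A [A [H p]] and [H p]]]]
  [X [A [A p or [A [H p]]] and [H p]]]

3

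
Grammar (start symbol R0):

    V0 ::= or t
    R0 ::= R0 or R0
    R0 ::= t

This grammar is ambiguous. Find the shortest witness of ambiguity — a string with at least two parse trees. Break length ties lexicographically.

t or t or t

length 1: no string has ≥2 trees
length 3: no string has ≥2 trees
length 5: t or t or t has 2 parse trees

Two derivations of t or t or t:
  R0 ⇒ R0 or R0 ⇒ R0 or R0 or R0 ⇒ t or R0 or R0 ⇒ t or t or R0 ⇒ t or t or t
  R0 ⇒ R0 or R0 ⇒ t or R0 ⇒ t or R0 or R0 ⇒ t or t or R0 ⇒ t or t or t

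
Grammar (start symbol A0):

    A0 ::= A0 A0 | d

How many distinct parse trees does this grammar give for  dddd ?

5

Parse trees for dddd:
  [A0 [A0 d] [A0 [A0 d] [A0 [A0 d] [A0 d]]]]
  [A0 [A0 d] [A0 [A0 [A0 d] [A0 d]] [A0 d]]]
  [A0 [A0 [A0 d] [A0 d]] [A0 [A0 d] [A0 d]]]
  [A0 [A0 [A0 d] [A0 [A0 d] [A0 d]]] [A0 d]]
  [A0 [A0 [A0 [A0 d] [A0 d]] [A0 d]] [A0 d]]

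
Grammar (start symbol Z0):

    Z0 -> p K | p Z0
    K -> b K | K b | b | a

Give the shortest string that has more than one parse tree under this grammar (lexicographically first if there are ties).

p b b

length 2: no string has ≥2 trees
length 3: p b b has 2 parse trees

Two derivations of p b b:
  Z0 ⇒ p K ⇒ p b K ⇒ p b b
  Z0 ⇒ p K ⇒ p K b ⇒ p b b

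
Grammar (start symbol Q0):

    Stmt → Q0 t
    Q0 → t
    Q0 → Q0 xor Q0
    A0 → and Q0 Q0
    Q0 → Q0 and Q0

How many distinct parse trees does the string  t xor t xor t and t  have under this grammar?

5

Parse trees for t xor t xor t and t:
  [Q0 [Q0 t] xor [Q0 [Q0 t] xor [Q0 [Q0 t] and [Q0 t]]]]
  [Q0 [Q0 t] xor [Q0 [Q0 [Q0 t] xor [Q0 t]] and [Q0 t]]]
  [Q0 [Q0 [Q0 t] xor [Q0 t]] xor [Q0 [Q0 t] and [Q0 t]]]
  [Q0 [Q0 [Q0 t] xor [Q0 [Q0 t] xor [Q0 t]]] and [Q0 t]]
  [Q0 [Q0 [Q0 [Q0 t] xor [Q0 t]] xor [Q0 t]] and [Q0 t]]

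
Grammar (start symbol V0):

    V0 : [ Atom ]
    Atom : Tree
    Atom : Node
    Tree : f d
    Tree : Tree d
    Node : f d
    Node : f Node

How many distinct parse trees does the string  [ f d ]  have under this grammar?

2

Parse trees for [ f d ]:
  [V0 [ [Atom [Tree f d]] ]]
  [V0 [ [Atom [Node f d]] ]]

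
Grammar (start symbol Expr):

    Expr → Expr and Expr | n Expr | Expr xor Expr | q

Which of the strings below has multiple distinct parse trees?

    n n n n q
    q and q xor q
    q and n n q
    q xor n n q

q and q xor q

n n n n q: 1 tree
q and q xor q: 2 trees
q and n n q: 1 tree
q xor n n q: 1 tree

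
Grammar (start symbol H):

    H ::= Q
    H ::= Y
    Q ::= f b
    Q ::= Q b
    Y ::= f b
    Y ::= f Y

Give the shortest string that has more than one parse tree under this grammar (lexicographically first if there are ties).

length 2: f b has 2 parse trees

Two derivations of f b:
  H ⇒ Q ⇒ f b
  H ⇒ Y ⇒ f b

f b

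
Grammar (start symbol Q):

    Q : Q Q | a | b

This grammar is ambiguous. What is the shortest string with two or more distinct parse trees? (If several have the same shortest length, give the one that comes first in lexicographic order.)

length 1: no string has ≥2 trees
length 2: no string has ≥2 trees
length 3: a a a has 2 parse trees

Two derivations of a a a:
  Q ⇒ Q Q ⇒ Q Q Q ⇒ a Q Q ⇒ a a Q ⇒ a a a
  Q ⇒ Q Q ⇒ a Q ⇒ a Q Q ⇒ a a Q ⇒ a a a

a a a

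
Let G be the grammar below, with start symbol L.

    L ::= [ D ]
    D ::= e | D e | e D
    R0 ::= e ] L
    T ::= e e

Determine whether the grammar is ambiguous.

Ambiguous

Witness: [ e e ]

Derivation 1: L ⇒ [ D ] ⇒ [ D e ] ⇒ [ e e ]
Derivation 2: L ⇒ [ D ] ⇒ [ e D ] ⇒ [ e e ]

Two distinct leftmost derivations for the same string.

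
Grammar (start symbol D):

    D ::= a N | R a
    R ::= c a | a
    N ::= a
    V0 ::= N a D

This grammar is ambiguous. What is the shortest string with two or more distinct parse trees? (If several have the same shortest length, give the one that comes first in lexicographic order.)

length 2: a a has 2 parse trees

Two derivations of a a:
  D ⇒ a N ⇒ a a
  D ⇒ R a ⇒ a a

a a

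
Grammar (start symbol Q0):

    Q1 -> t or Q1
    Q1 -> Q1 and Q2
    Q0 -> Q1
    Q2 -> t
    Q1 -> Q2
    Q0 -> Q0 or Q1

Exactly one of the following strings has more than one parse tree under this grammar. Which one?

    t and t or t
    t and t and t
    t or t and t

t and t or t: 1 tree
t and t and t: 1 tree
t or t and t: 3 trees

t or t and t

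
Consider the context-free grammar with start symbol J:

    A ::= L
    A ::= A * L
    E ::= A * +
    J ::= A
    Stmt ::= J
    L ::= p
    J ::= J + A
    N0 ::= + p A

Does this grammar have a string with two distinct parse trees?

Unambiguous

(E, Stmt, N0 are unreachable from J, so their rules don't affect L(J).) J → J + A | A  ;  A → A * L | L  — a left-associative chain with L at the bottom. Each string factors uniquely by precedence.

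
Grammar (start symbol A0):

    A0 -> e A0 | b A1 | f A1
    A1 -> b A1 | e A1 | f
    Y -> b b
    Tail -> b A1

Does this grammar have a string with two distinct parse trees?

Unambiguous

Only A0, A1 are reachable from A0; ignoring the rest: Restricted to the reachable nonterminals, every rule has the form A → t or A → t B, and no two rules for the same A share a first terminal. The grammar encodes a DFA — one run per string.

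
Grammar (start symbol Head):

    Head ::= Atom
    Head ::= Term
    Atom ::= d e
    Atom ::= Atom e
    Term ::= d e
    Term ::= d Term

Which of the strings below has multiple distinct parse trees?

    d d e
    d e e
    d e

d d e: 1 tree
d e e: 1 tree
d e: 2 trees

d e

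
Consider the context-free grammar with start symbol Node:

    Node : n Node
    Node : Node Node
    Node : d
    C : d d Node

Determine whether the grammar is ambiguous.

Ambiguous

Witness: d d d

Derivation 1: Node ⇒ Node Node ⇒ Node Node Node ⇒ d Node Node ⇒ d d Node ⇒ d d d
Derivation 2: Node ⇒ Node Node ⇒ d Node ⇒ d Node Node ⇒ d d Node ⇒ d d d

Two distinct leftmost derivations for the same string.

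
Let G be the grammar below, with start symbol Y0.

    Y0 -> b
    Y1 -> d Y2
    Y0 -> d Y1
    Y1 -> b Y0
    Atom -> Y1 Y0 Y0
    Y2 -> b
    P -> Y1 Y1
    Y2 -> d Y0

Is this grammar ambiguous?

Unambiguous

Only Y0, Y1, Y2 are reachable from Y0; ignoring the rest: Each reachable nonterminal has at most one production per leading terminal, and all productions are right-linear; the derivation is determined token-by-token.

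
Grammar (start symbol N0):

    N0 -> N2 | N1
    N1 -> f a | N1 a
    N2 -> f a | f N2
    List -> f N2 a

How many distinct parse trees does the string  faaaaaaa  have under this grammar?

Parse trees for faaaaaaa:
  [N0 [N1 [N1 [N1 [N1 [N1 [N1 [N1 f a] a] a] a] a] a] a]]

1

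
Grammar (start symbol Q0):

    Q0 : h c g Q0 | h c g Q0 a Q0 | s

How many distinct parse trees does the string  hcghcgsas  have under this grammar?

2

Parse trees for hcghcgsas:
  [Q0 h c g [Q0 h c g [Q0 s] a [Q0 s]]]
  [Q0 h c g [Q0 h c g [Q0 s]] a [Q0 s]]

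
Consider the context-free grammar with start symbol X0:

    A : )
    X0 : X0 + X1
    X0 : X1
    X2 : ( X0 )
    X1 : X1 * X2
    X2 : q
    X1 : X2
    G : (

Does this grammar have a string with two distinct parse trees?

(G, A are unreachable from X0, so their rules don't affect L(X0).) This is a standard precedence ladder (X0 over X1 over X2), with each level left-recursive on its own operator ('+' at X0, '*' at X1). That structure is LR(1), hence unambiguous.

Unambiguous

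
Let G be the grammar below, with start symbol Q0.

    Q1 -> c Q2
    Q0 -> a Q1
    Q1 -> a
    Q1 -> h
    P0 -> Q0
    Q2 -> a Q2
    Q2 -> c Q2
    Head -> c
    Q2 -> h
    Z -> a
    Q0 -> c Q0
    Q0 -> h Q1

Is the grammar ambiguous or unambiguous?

Only Q0, Q1, Q2 are reachable from Q0; ignoring the rest: The reachable rules are right-linear with at most one rule per (nonterminal, next-terminal) pair. Each input token forces the next rule, so parsing is deterministic.

Unambiguous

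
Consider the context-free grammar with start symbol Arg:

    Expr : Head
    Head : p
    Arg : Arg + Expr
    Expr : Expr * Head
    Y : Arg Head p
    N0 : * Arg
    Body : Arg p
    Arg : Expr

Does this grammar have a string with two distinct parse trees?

Unambiguous

Only Arg, Expr, Head are reachable from Arg; ignoring the rest: The grammar is stratified — Arg handles '+' (left-recursive), Expr handles '*', Head atoms. Each operator has a fixed associativity and precedence level, so every string has one parse.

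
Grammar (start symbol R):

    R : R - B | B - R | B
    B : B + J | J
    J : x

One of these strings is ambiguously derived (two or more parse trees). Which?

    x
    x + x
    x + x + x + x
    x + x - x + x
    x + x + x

x: 1 tree
x + x: 1 tree
x + x + x + x: 1 tree
x + x - x + x: 2 trees
x + x + x: 1 tree

x + x - x + x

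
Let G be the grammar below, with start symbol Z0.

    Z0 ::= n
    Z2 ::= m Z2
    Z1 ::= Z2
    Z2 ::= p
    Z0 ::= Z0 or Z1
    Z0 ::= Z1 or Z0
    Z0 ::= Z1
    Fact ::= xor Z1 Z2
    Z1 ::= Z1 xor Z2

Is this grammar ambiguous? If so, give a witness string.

Witness: p or p

Derivation 1: Z0 ⇒ Z0 or Z1 ⇒ Z1 or Z1 ⇒ Z2 or Z1 ⇒ p or Z1 ⇒ p or Z2 ⇒ p or p
Derivation 2: Z0 ⇒ Z1 or Z0 ⇒ Z2 or Z0 ⇒ p or Z0 ⇒ p or Z1 ⇒ p or Z2 ⇒ p or p

Two distinct leftmost derivations for the same string.

Ambiguous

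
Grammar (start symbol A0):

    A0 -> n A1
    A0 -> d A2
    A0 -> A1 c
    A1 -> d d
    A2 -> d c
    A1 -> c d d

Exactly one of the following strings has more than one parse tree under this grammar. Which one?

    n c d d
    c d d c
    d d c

n c d d: 1 tree
c d d c: 1 tree
d d c: 2 trees

d d c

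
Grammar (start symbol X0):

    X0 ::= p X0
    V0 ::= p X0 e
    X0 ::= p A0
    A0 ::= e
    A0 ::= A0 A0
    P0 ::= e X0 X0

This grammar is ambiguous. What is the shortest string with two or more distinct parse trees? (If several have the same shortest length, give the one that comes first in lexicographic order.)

length 2: no string has ≥2 trees
length 3: no string has ≥2 trees
length 4: p e e e has 2 parse trees

Two derivations of p e e e:
  X0 ⇒ p A0 ⇒ p A0 A0 ⇒ p e A0 ⇒ p e A0 A0 ⇒ p e e A0 ⇒ p e e e
  X0 ⇒ p A0 ⇒ p A0 A0 ⇒ p A0 A0 A0 ⇒ p e A0 A0 ⇒ p e e A0 ⇒ p e e e

p e e e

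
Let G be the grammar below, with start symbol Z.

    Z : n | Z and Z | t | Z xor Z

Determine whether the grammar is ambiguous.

Witness: n and n and n

Derivation 1: Z ⇒ Z and Z ⇒ n and Z ⇒ n and Z and Z ⇒ n and n and Z ⇒ n and n and n
Derivation 2: Z ⇒ Z and Z ⇒ Z and Z and Z ⇒ n and Z and Z ⇒ n and n and Z ⇒ n and n and n

Two distinct leftmost derivations for the same string.

Ambiguous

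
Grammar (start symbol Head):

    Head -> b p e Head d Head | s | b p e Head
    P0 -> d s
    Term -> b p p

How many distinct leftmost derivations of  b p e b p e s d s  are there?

2

Parse trees for b p e b p e s d s:
  [Head b p e [Head b p e [Head s]] d [Head s]]
  [Head b p e [Head b p e [Head s] d [Head s]]]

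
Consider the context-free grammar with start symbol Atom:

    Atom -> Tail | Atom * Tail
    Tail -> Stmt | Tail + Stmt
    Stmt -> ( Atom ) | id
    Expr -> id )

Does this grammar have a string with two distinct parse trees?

Unambiguous

Only Atom, Tail, Stmt are reachable from Atom; ignoring the rest: This is a standard precedence ladder (Atom over Tail over Stmt), with each level left-recursive on its own operator ('*' at Atom, '+' at Tail). That structure is LR(1), hence unambiguous.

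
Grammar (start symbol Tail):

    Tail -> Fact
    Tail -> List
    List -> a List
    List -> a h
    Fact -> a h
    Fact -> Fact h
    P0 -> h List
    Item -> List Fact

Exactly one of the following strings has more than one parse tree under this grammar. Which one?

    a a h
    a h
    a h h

a h

a a h: 1 tree
a h: 2 trees
a h h: 1 tree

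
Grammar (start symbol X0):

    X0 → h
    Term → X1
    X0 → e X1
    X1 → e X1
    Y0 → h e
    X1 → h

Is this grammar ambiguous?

(Y0, Term are unreachable from X0, so their rules don't affect L(X0).) The reachable rules are right-linear with at most one rule per (nonterminal, next-terminal) pair. Each input token forces the next rule, so parsing is deterministic.

Unambiguous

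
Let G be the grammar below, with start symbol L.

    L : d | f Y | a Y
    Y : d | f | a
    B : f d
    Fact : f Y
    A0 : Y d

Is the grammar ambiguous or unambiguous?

Only L, Y are reachable from L; ignoring the rest: The reachable rules are right-linear with at most one rule per (nonterminal, next-terminal) pair. Each input token forces the next rule, so parsing is deterministic.

Unambiguous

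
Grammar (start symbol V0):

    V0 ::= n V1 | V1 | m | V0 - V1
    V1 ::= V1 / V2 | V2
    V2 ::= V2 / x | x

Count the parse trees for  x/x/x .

4

Parse trees for x/x/x:
  [V0 [V1 [V1 [V2 x]] / [V2 [V2 x] / x]]]
  [V0 [V1 [V1 [V1 [V2 x]] / [V2 x]] / [V2 x]]]
  [V0 [V1 [V1 [V2 [V2 x] / x]] / [V2 x]]]
  [V0 [V1 [V2 [V2 [V2 x] / x] / x]]]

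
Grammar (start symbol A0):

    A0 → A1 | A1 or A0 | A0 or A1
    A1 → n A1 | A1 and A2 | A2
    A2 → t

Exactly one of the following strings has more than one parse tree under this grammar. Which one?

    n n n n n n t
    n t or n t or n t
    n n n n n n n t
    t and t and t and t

n n n n n n t: 1 tree
n t or n t or n t: 4 trees
n n n n n n n t: 1 tree
t and t and t and t: 1 tree

n t or n t or n t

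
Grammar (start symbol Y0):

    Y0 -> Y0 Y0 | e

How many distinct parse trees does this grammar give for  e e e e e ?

14

Parse trees for e e e e e (showing first 6 of 14):
  [Y0 [Y0 e] [Y0 [Y0 e] [Y0 [Y0 e] [Y0 [Y0 e] [Y0 e]]]]]
  [Y0 [Y0 e] [Y0 [Y0 e] [Y0 [Y0 [Y0 e] [Y0 e]] [Y0 e]]]]
  [Y0 [Y0 e] [Y0 [Y0 [Y0 e] [Y0 e]] [Y0 [Y0 e] [Y0 e]]]]
  [Y0 [Y0 e] [Y0 [Y0 [Y0 e] [Y0 [Y0 e] [Y0 e]]] [Y0 e]]]
  [Y0 [Y0 e] [Y0 [Y0 [Y0 [Y0 e] [Y0 e]] [Y0 e]] [Y0 e]]]
  [Y0 [Y0 [Y0 e] [Y0 e]] [Y0 [Y0 e] [Y0 [Y0 e] [Y0 e]]]]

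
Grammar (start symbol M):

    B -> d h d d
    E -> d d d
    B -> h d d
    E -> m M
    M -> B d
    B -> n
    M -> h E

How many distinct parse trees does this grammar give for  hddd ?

2

Parse trees for hddd:
  [M [B h d d] d]
  [M h [E d d d]]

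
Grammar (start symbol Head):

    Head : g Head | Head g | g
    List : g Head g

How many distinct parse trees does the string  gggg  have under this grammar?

8

Parse trees for gggg:
  [Head g [Head g [Head g [Head g]]]]
  [Head g [Head g [Head [Head g] g]]]
  [Head g [Head [Head g [Head g]] g]]
  [Head g [Head [Head [Head g] g] g]]
  [Head [Head g [Head g [Head g]]] g]
  [Head [Head g [Head [Head g] g]] g]
  [Head [Head [Head g [Head g]] g] g]
  [Head [Head [Head [Head g] g] g] g]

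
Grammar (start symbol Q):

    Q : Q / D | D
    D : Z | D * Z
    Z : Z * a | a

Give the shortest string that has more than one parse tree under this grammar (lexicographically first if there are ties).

a * a

length 1: no string has ≥2 trees
length 3: a * a has 2 parse trees

Two derivations of a * a:
  Q ⇒ D ⇒ Z ⇒ Z * a ⇒ a * a
  Q ⇒ D ⇒ D * Z ⇒ Z * Z ⇒ a * Z ⇒ a * a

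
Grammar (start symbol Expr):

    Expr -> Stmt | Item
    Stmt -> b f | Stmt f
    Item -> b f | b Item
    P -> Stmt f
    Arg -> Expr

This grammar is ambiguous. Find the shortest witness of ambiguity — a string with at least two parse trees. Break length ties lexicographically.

length 2: b f has 2 parse trees

Two derivations of b f:
  Expr ⇒ Stmt ⇒ b f
  Expr ⇒ Item ⇒ b f

b f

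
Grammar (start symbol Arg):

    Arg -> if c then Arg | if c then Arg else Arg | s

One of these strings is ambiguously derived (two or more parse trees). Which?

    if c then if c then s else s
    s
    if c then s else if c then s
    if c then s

if c then if c then s else s

if c then if c then s else s: 2 trees
s: 1 tree
if c then s else if c then s: 1 tree
if c then s: 1 tree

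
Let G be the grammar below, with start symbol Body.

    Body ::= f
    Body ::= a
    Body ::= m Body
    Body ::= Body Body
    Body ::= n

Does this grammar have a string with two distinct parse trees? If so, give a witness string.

Ambiguous

Witness: a a a

Derivation 1: Body ⇒ Body Body ⇒ a Body ⇒ a Body Body ⇒ a a Body ⇒ a a a
Derivation 2: Body ⇒ Body Body ⇒ Body Body Body ⇒ a Body Body ⇒ a a Body ⇒ a a a

Two distinct leftmost derivations for the same string.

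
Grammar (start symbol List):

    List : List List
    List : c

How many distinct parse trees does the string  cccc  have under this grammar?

Parse trees for cccc:
  [List [List c] [List [List c] [List [List c] [List c]]]]
  [List [List c] [List [List [List c] [List c]] [List c]]]
  [List [List [List c] [List c]] [List [List c] [List c]]]
  [List [List [List c] [List [List c] [List c]]] [List c]]
  [List [List [List [List c] [List c]] [List c]] [List c]]

5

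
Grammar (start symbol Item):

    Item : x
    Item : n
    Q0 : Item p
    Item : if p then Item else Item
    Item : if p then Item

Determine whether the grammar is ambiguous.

Ambiguous

Witness: if p then if p then n else n

Derivation 1: Item ⇒ if p then Item else Item ⇒ if p then if p then Item else Item ⇒ if p then if p then n else Item ⇒ if p then if p then n else n
Derivation 2: Item ⇒ if p then Item ⇒ if p then if p then Item else Item ⇒ if p then if p then n else Item ⇒ if p then if p then n else n

Two distinct leftmost derivations for the same string.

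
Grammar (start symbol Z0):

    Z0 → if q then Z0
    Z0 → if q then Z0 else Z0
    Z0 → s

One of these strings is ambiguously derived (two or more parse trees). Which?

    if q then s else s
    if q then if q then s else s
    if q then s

if q then if q then s else s

if q then s else s: 1 tree
if q then if q then s else s: 2 trees
if q then s: 1 tree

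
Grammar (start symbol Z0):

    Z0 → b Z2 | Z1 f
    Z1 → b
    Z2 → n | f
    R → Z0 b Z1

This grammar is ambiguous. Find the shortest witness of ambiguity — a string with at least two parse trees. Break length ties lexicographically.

length 2: b f has 2 parse trees

Two derivations of b f:
  Z0 ⇒ b Z2 ⇒ b f
  Z0 ⇒ Z1 f ⇒ b f

b f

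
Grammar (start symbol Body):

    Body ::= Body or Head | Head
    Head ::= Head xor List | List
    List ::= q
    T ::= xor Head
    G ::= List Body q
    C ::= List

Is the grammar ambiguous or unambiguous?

Unambiguous

(T, G, C are unreachable from Body, so their rules don't affect L(Body).) The grammar is stratified — Body handles 'or' (left-recursive), Head handles 'xor', List atoms. Each operator has a fixed associativity and precedence level, so every string has one parse.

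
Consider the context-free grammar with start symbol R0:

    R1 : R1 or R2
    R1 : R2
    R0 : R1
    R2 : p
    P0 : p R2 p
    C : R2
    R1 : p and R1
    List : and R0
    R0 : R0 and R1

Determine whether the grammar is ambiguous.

Witness: p and p

Derivation 1: R0 ⇒ R1 ⇒ p and R1 ⇒ p and R2 ⇒ p and p
Derivation 2: R0 ⇒ R0 and R1 ⇒ R1 and R1 ⇒ R2 and R1 ⇒ p and R1 ⇒ p and R2 ⇒ p and p

Two distinct leftmost derivations for the same string.

Ambiguous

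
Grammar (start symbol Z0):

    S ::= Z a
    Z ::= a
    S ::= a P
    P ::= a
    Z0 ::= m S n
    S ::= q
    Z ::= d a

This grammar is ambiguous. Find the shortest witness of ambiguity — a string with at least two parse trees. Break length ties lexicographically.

m a a n

length 3: no string has ≥2 trees
length 4: m a a n has 2 parse trees

Two derivations of m a a n:
  Z0 ⇒ m S n ⇒ m Z a n ⇒ m a a n
  Z0 ⇒ m S n ⇒ m a P n ⇒ m a a n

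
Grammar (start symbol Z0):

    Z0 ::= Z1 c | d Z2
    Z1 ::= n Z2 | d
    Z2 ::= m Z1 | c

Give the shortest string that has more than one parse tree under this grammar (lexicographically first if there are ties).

d c

length 2: d c has 2 parse trees

Two derivations of d c:
  Z0 ⇒ Z1 c ⇒ d c
  Z0 ⇒ d Z2 ⇒ d c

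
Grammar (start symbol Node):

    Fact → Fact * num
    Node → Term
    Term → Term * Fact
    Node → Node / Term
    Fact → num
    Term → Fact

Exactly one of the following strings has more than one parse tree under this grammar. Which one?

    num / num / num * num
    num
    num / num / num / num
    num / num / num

num / num / num * num

num / num / num * num: 2 trees
num: 1 tree
num / num / num / num: 1 tree
num / num / num: 1 tree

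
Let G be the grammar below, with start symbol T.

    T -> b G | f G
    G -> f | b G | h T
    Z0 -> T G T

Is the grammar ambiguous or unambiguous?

Only T, G are reachable from T; ignoring the rest: The reachable rules are right-linear with at most one rule per (nonterminal, next-terminal) pair. Each input token forces the next rule, so parsing is deterministic.

Unambiguous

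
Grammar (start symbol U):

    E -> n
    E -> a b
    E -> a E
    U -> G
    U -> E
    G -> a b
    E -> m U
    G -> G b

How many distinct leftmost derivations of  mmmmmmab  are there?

Parse trees for mmmmmmab:
  [U [E m [U [E m [U [E m [U [E m [U [E m [U [E m [U [G a b]]]]]]]]]]]]]]
  [U [E m [U [E m [U [E m [U [E m [U [E m [U [E m [U [E a b]]]]]]]]]]]]]]

2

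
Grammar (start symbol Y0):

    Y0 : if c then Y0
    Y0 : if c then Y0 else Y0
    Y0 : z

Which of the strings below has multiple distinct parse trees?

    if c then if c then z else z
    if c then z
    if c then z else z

if c then if c then z else z

if c then if c then z else z: 2 trees
if c then z: 1 tree
if c then z else z: 1 tree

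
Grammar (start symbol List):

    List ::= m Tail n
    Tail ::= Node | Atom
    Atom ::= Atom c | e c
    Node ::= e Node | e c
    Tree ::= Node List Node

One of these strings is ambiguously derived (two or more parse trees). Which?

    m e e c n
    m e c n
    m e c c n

m e c n

m e e c n: 1 tree
m e c n: 2 trees
m e c c n: 1 tree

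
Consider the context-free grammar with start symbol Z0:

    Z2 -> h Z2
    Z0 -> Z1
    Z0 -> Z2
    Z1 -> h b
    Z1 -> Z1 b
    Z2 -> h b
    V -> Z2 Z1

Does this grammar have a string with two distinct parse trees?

Ambiguous

Witness: h b

Derivation 1: Z0 ⇒ Z1 ⇒ h b
Derivation 2: Z0 ⇒ Z2 ⇒ h b

Two distinct leftmost derivations for the same string.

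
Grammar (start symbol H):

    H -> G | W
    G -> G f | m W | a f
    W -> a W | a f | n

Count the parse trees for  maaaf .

Parse trees for maaaf:
  [H [G m [W a [W a [W a f]]]]]

1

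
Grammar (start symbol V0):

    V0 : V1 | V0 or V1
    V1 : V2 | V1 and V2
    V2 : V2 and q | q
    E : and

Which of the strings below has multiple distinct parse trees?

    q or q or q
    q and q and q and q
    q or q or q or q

q and q and q and q

q or q or q: 1 tree
q and q and q and q: 8 trees
q or q or q or q: 1 tree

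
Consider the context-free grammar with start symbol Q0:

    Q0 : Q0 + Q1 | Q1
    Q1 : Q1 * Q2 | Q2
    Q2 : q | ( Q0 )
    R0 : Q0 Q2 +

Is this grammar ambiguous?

Unambiguous

Only Q0, Q1, Q2 are reachable from Q0; ignoring the rest: This is a standard precedence ladder (Q0 over Q1 over Q2), with each level left-recursive on its own operator ('+' at Q0, '*' at Q1). That structure is LR(1), hence unambiguous.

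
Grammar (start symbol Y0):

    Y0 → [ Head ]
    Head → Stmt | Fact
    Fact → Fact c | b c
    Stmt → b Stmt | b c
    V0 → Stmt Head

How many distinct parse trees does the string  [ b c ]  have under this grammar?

2

Parse trees for [ b c ]:
  [Y0 [ [Head [Stmt b c]] ]]
  [Y0 [ [Head [Fact b c]] ]]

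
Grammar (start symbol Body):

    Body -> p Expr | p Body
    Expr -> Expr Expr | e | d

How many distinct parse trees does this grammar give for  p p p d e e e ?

5

Parse trees for p p p d e e e:
  [Body p [Body p [Body p [Expr [Expr d] [Expr [Expr e] [Expr [Expr e] [Expr e]]]]]]]
  [Body p [Body p [Body p [Expr [Expr d] [Expr [Expr [Expr e] [Expr e]] [Expr e]]]]]]
  [Body p [Body p [Body p [Expr [Expr [Expr d] [Expr e]] [Expr [Expr e] [Expr e]]]]]]
  [Body p [Body p [Body p [Expr [Expr [Expr d] [Expr [Expr e] [Expr e]]] [Expr e]]]]]
  [Body p [Body p [Body p [Expr [Expr [Expr [Expr d] [Expr e]] [Expr e]] [Expr e]]]]]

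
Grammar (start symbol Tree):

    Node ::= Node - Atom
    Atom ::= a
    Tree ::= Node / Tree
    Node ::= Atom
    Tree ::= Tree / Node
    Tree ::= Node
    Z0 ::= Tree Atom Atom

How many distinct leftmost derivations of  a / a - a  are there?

Parse trees for a / a - a:
  [Tree [Node [Atom a]] / [Tree [Node [Node [Atom a]] - [Atom a]]]]
  [Tree [Tree [Node [Atom a]]] / [Node [Node [Atom a]] - [Atom a]]]

2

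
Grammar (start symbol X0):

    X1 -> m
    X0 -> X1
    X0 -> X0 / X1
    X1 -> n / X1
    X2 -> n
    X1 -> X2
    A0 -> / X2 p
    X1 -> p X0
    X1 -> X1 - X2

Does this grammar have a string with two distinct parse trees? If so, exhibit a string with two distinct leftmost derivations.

Witness: n / m

Derivation 1: X0 ⇒ X1 ⇒ n / X1 ⇒ n / m
Derivation 2: X0 ⇒ X0 / X1 ⇒ X1 / X1 ⇒ X2 / X1 ⇒ n / X1 ⇒ n / m

Two distinct leftmost derivations for the same string.

Ambiguous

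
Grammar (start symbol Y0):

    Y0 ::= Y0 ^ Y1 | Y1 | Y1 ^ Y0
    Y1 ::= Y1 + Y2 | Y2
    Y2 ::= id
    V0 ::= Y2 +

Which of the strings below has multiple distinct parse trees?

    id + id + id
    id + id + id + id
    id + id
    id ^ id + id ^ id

id + id + id: 1 tree
id + id + id + id: 1 tree
id + id: 1 tree
id ^ id + id ^ id: 4 trees

id ^ id + id ^ id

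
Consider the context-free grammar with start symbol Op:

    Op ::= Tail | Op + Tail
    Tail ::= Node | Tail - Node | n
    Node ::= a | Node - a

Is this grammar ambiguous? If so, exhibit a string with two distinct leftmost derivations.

Ambiguous

Witness: a - a

Derivation 1: Op ⇒ Tail ⇒ Node ⇒ Node - a ⇒ a - a
Derivation 2: Op ⇒ Tail ⇒ Tail - Node ⇒ Node - Node ⇒ a - Node ⇒ a - a

Two distinct leftmost derivations for the same string.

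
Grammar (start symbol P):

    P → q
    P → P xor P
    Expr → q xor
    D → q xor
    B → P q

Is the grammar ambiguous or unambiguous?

Ambiguous

Witness: q xor q xor q

Derivation 1: P ⇒ P xor P ⇒ q xor P ⇒ q xor P xor P ⇒ q xor q xor P ⇒ q xor q xor q
Derivation 2: P ⇒ P xor P ⇒ P xor P xor P ⇒ q xor P xor P ⇒ q xor q xor P ⇒ q xor q xor q

Two distinct leftmost derivations for the same string.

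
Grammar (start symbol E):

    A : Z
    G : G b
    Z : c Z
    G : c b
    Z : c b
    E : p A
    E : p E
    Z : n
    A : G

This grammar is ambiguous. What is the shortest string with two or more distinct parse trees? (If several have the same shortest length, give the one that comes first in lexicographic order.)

p c b

length 2: no string has ≥2 trees
length 3: p c b has 2 parse trees

Two derivations of p c b:
  E ⇒ p A ⇒ p Z ⇒ p c b
  E ⇒ p A ⇒ p G ⇒ p c b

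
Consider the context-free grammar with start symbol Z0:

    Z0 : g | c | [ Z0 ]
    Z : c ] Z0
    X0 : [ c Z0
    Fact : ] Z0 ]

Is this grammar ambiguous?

Only Z0 is reachable from Z0; ignoring the rest: Each string is a nest of matched brackets around a single atom. An opening bracket forces the recursive rule; an atom forces the base rule.

Unambiguous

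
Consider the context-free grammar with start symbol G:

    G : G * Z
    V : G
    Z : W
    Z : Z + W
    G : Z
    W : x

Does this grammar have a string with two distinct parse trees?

Unambiguous

(V is unreachable from G, so its rules don't affect L(G).) This is a standard precedence ladder (G over Z over W), with each level left-recursive on its own operator ('*' at G, '+' at Z). That structure is LR(1), hence unambiguous.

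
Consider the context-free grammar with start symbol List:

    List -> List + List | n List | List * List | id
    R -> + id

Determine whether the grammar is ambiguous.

Ambiguous

Witness: n id * id

Derivation 1: List ⇒ n List ⇒ n List * List ⇒ n id * List ⇒ n id * id
Derivation 2: List ⇒ List * List ⇒ n List * List ⇒ n id * List ⇒ n id * id

Two distinct leftmost derivations for the same string.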